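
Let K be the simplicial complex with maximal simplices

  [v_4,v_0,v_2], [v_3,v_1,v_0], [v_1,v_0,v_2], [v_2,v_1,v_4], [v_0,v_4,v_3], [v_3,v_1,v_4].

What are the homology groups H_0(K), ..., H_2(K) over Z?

Order the vertices as v_0 < v_1 < v_2 < v_3 < v_4. Listing each simplex with vertices in this order, K has dimension 2 with simplices:

  0-simplices (5): [v_0], [v_1], [v_2], [v_3], [v_4]
  1-simplices (9): [v_0,v_1], [v_0,v_2], [v_0,v_3], [v_0,v_4], [v_1,v_2], [v_1,v_3], [v_1,v_4], [v_2,v_4], [v_3,v_4]
  2-simplices (6): [v_0,v_1,v_2], [v_0,v_1,v_3], [v_0,v_2,v_4], [v_0,v_3,v_4], [v_1,v_2,v_4], [v_1,v_3,v_4]

so the chain groups are C_0 ≅ Z^5, C_1 ≅ Z^9, C_2 ≅ Z^6.

Boundary ∂_1: C_1 → C_0 maps an edge to its endpoints' difference, ∂[p,q] = q − p. For instance
  ∂[v_1,v_2] = [v_2] − [v_1].
The 5×9 boundary matrix has rank 4 and Smith normal form diag(1,1,1,1).

Boundary ∂_2: C_2 → C_1 maps a triangle to the signed sum of its edges. For instance
  ∂[v_0,v_1,v_3] = [v_1,v_3] − [v_0,v_3] + [v_0,v_1],
  ∂[v_1,v_3,v_4] = [v_3,v_4] − [v_1,v_4] + [v_1,v_3].
As a 9×6 matrix over Z this has rank 5, with invariant factors (1,1,1,1,1).

Computing H_k = (kernel of ∂_k) / (image of ∂_{k+1}):

  H_0: rank C_0 − rank ∂_1 = 5 − 4 = 1, and the invariant factors of ∂_1 are all 1, so H_0 = Z.
  H_1: rank ker ∂_1 − rank ∂_2 = (9 − 4) − 5 = 0, and the invariant factors of ∂_2 are all 1, so H_1 = 0.
  H_2: rank ker ∂_2 − rank ∂_3 = (6 − 5) − 0 = 1, and there is no ∂_3, so H_2 = Z.

(K is a triangulation of the 2-sphere S^2.)

H_0 = Z,  H_1 = 0,  H_2 = Z.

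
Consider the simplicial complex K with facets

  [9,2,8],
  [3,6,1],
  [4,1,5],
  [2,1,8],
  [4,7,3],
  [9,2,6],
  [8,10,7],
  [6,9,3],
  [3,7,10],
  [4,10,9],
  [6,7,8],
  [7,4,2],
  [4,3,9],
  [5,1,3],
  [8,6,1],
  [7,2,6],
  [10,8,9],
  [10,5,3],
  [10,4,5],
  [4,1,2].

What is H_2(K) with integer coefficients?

K has 10 vertices, 30 edges, 20 triangles.
rank ∂_2 = 20, rank ∂_3 = 0 ⇒ b_2 = 20 − 20 − 0 = 0. So H_2 = 0.

H_2 = 0.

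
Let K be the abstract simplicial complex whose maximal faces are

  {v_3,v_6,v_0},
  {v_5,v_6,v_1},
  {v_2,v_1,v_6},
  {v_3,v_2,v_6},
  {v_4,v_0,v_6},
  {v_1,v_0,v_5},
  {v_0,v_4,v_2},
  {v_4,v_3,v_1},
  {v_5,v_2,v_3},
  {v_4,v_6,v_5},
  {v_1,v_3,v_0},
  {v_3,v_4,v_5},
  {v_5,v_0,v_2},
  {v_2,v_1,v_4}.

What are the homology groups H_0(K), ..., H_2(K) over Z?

Take the total order v_0 < v_1 < v_2 < v_3 < v_4 < v_5 < v_6 on the vertex set. Then K (dimension 2) consists of the simplices:

  0-simplices (7): [v_0], [v_1], [v_2], [v_3], [v_4], [v_5], [v_6]
  1-simplices (21): (21 of them)
  2-simplices (14): (14 of them)

giving chain groups C_0 ≅ Z^7, C_1 ≅ Z^21, C_2 ≅ Z^14.

Boundary ∂_1: C_1 → C_0 is given by ∂[p,q] = [q] − [p]. For instance
  ∂[v_0,v_2] = [v_2] − [v_0].
The resulting 7×21 matrix has rank 6, and its Smith normal form has invariant factors (1,1,1,1,1,1).

The boundary map ∂_2: C_2 → C_1 maps a triangle to the signed sum of its edges. For instance
  ∂[v_1,v_5,v_6] = [v_5,v_6] − [v_1,v_6] + [v_1,v_5],
  ∂[v_4,v_5,v_6] = [v_5,v_6] − [v_4,v_6] + [v_4,v_5].
The 21×14 boundary matrix has rank 13 and Smith normal form diag(1,1,1,1,1,1,1,1,1,1,1,1,1).

Reading off H_k = ker ∂_k / im ∂_{k+1}:

  H_0: rank C_0 − rank ∂_1 = 7 − 6 = 1, and the invariant factors of ∂_1 are all 1, so H_0 ≅ Z.
  H_1: rank ker ∂_1 − rank ∂_2 = (21 − 6) − 13 = 2, and the invariant factors of ∂_2 are all 1, so H_1 ≅ Z^2.
  H_2: rank ker ∂_2 − rank ∂_3 = (14 − 13) − 0 = 1, and there is no ∂_3, so H_2 ≅ Z.

H_0 ≅ Z,  H_1 ≅ Z^2,  H_2 ≅ Z.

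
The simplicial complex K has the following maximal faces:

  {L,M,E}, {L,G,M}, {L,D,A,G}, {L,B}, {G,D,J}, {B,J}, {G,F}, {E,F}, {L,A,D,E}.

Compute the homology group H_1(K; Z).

Take the total order A < B < D < E < F < G < J < L < M on the vertex set. Then K (dimension 3) consists of the simplices:

  0-simplices (9): A, B, D, E, F, G, J, L, M
  1-simplices (18): AD, AE, AG, AL, BJ, BL, DE, DG, DJ, DL, EF, EL, EM, FG, GJ, GL, GM, LM
  2-simplices (10): ADE, ADG, ADL, AEL, AGL, DEL, DGJ, DGL, ELM, GLM
  3-simplices (2): ADEL, ADGL

so the chain groups are C_0 ≅ Z^9, C_1 ≅ Z^18, C_2 ≅ Z^10, C_3 ≅ Z^2.

The boundary map ∂_1: C_1 → C_0 sends each edge [p,q] (with p < q) to q − p. For instance
  ∂DE = E − D.
This gives a 9×18 integer matrix of rank 8; reducing to Smith normal form yields diagonal entries (1,1,1,1,1,1,1,1).

The boundary map ∂_2: C_2 → C_1 acts by ∂[p,q,r] = [q,r] − [p,r] + [p,q]. For instance
  ∂ELM = LM − EM + EL,
  ∂AEL = EL − AL + AE.
The 18×10 boundary matrix has rank 8 and Smith normal form diag(1,1,1,1,1,1,1,1).

Boundary ∂_3: C_3 → C_2 sends each 3-simplex σ to the alternating sum Σ_i (−1)^i (σ with its i-th vertex removed). For instance
  ∂ADEL = DEL − AEL + ADL − ADE,
  ∂ADGL = DGL − AGL + ADL − ADG.
The 10×2 boundary matrix has rank 2 and Smith normal form diag(1,1).

Now H_k = ker ∂_k / im ∂_{k+1}, so:

  H_1: rank ker ∂_1 − rank ∂_2 = (18 − 8) − 8 = 2, and the invariant factors of ∂_2 are all 1, so H_1 ≅ Z^2.

H_1 ≅ Z^2.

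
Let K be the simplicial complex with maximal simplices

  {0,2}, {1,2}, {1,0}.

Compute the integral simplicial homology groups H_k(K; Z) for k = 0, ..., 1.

H_0 = Z,  H_1 = Z.

We work with the vertex ordering 0 < 1 < 2. The simplices of K, each written with vertices in increasing order, are:

  0-simplices (3): [0], [1], [2]
  1-simplices (3): [0,1], [0,2], [1,2]

Hence C_0 ≅ Z^3, C_1 ≅ Z^3.

Boundary ∂_1: C_1 → C_0 sends each edge [p,q] (with p < q) to q − p. For instance
  ∂[1,2] = [2] − [1].
This gives a 3×3 integer matrix of rank 2; reducing to Smith normal form yields diagonal entries (1,1).

Now H_k = ker ∂_k / im ∂_{k+1}, so:

  H_0: rank C_0 − rank ∂_1 = 3 − 2 = 1, and the invariant factors of ∂_1 are all 1, so H_0 ≅ Z.
  H_1: rank ker ∂_1 − rank ∂_2 = (3 − 2) − 0 = 1, and there is no ∂_2, so H_1 ≅ Z.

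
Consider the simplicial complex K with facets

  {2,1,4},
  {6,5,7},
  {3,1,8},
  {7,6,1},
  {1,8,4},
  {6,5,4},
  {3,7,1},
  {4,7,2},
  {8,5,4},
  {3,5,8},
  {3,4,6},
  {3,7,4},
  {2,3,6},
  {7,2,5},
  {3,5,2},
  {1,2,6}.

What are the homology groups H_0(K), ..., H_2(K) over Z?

H_0 = Z,  H_1 = Z^2,  H_2 = Z.

Take the total order 1 < 2 < 3 < 4 < 5 < 6 < 7 < 8 on the vertex set. Then K (dimension 2) consists of the simplices:

  0-simplices (8): [1], [2], [3], [4], [5], [6], [7], [8]
  1-simplices (24): (24 of them)
  2-simplices (16): [1,2,4], [1,2,6], [1,3,7], [1,3,8], [1,4,8], [1,6,7], [2,3,5], [2,3,6], [2,4,7], [2,5,7], [3,4,6], [3,4,7], [3,5,8], [4,5,6], [4,5,8], [5,6,7]

Hence C_0 ≅ Z^8, C_1 ≅ Z^24, C_2 ≅ Z^16.

∂_1: C_1 → C_0 maps an edge to its endpoints' difference, ∂[p,q] = q − p. For instance
  ∂[3,7] = [7] − [3].
The 8×24 boundary matrix has rank 7 and Smith normal form diag(1,1,1,1,1,1,1).

∂_2: C_2 → C_1 maps a triangle to the signed sum of its edges. For instance
  ∂[1,2,6] = [2,6] − [1,6] + [1,2],
  ∂[1,6,7] = [6,7] − [1,7] + [1,6].
The 24×16 boundary matrix has rank 15 and Smith normal form diag(1,1,1,1,1,1,1,1,1,1,1,1,1,1,1).

Computing H_k = (kernel of ∂_k) / (image of ∂_{k+1}):

  H_0: rank C_0 − rank ∂_1 = 8 − 7 = 1, and the invariant factors of ∂_1 are all 1, so H_0 ≅ Z.
  H_1: rank ker ∂_1 − rank ∂_2 = (24 − 7) − 15 = 2, and the invariant factors of ∂_2 are all 1, so H_1 ≅ Z^2.
  H_2: rank ker ∂_2 − rank ∂_3 = (16 − 15) − 0 = 1, and there is no ∂_3, so H_2 ≅ Z.

(K is a triangulation of the torus T^2.)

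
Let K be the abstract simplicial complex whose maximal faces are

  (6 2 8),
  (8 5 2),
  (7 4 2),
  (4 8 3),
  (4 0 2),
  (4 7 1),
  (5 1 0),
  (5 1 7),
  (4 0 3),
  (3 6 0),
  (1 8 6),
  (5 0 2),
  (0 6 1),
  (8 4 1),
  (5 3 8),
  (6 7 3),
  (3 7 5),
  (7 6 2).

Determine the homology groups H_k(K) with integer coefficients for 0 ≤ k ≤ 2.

Fix the vertex order 0 < 1 < 2 < 3 < 4 < 5 < 6 < 7 < 8 and write every simplex with vertices in increasing order. Then dim K = 2 and the simplices of K are:

  0-simplices (9): [0], [1], [2], [3], [4], [5], [6], [7], [8]
  1-simplices (27): (27 of them)
  2-simplices (18): [0,1,5], [0,1,6], [0,2,4], [0,2,5], [0,3,4], [0,3,6], [1,4,7], [1,4,8], [1,5,7], [1,6,8], [2,4,7], [2,5,8], [2,6,7], [2,6,8], [3,4,8], [3,5,7], [3,5,8], [3,6,7]

giving chain groups C_0 ≅ Z^9, C_1 ≅ Z^27, C_2 ≅ Z^18.

The boundary map ∂_1: C_1 → C_0 maps an edge to its endpoints' difference, ∂[p,q] = q − p. For instance
  ∂[0,4] = [4] − [0].
The 9×27 boundary matrix has rank 8 and Smith normal form diag(1,1,1,1,1,1,1,1).

Boundary ∂_2: C_2 → C_1 acts by ∂[p,q,r] = [q,r] − [p,r] + [p,q]. For instance
  ∂[1,4,8] = [4,8] − [1,8] + [1,4],
  ∂[0,3,6] = [3,6] − [0,6] + [0,3].
The 27×18 boundary matrix has rank 17 and Smith normal form diag(1,1,1,1,1,1,1,1,1,1,1,1,1,1,1,1,1).

Reading off H_k = ker ∂_k / im ∂_{k+1}:

  H_0: rank C_0 − rank ∂_1 = 9 − 8 = 1, and the invariant factors of ∂_1 are all 1, so H_0 = Z.
  H_1: rank ker ∂_1 − rank ∂_2 = (27 − 8) − 17 = 2, and the invariant factors of ∂_2 are all 1, so H_1 = Z^2.
  H_2: rank ker ∂_2 − rank ∂_3 = (18 − 17) − 0 = 1, and there is no ∂_3, so H_2 = Z.

H_0 = Z,  H_1 = Z^2,  H_2 = Z.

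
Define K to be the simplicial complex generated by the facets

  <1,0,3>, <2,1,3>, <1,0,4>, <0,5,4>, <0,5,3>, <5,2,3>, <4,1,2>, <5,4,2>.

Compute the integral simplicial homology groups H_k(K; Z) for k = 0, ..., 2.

Fix the vertex order 0 < 1 < 2 < 3 < 4 < 5 and write every simplex with vertices in increasing order. Then dim K = 2 and the simplices of K are:

  0-simplices (6): [0], [1], [2], [3], [4], [5]
  1-simplices (12): [0,1], [0,3], [0,4], [0,5], [1,2], [1,3], [1,4], [2,3], [2,4], [2,5], [3,5], [4,5]
  2-simplices (8): [0,1,3], [0,1,4], [0,3,5], [0,4,5], [1,2,3], [1,2,4], [2,3,5], [2,4,5]

so the chain groups are C_0 ≅ Z^6, C_1 ≅ Z^12, C_2 ≅ Z^8.

The boundary map ∂_1: C_1 → C_0 is given by ∂[p,q] = [q] − [p]. For instance
  ∂[3,5] = [5] − [3].
This gives a 6×12 integer matrix of rank 5; reducing to Smith normal form yields diagonal entries (1,1,1,1,1).

Boundary ∂_2: C_2 → C_1 acts by ∂[p,q,r] = [q,r] − [p,r] + [p,q]. For instance
  ∂[1,2,4] = [2,4] − [1,4] + [1,2],
  ∂[0,1,3] = [1,3] − [0,3] + [0,1].
The 12×8 boundary matrix has rank 7 and Smith normal form diag(1,1,1,1,1,1,1).

From H_k ≅ ker(∂_k) / im(∂_{k+1}) we obtain:

  H_0: rank C_0 − rank ∂_1 = 6 − 5 = 1, and the invariant factors of ∂_1 are all 1, so H_0 = Z.
  H_1: rank ker ∂_1 − rank ∂_2 = (12 − 5) − 7 = 0, and the invariant factors of ∂_2 are all 1, so H_1 = 0.
  H_2: rank ker ∂_2 − rank ∂_3 = (8 − 7) − 0 = 1, and there is no ∂_3, so H_2 = Z.

As a check, the Euler characteristic is 6 − 12 + 8 = 2, which agrees with 1 − 0 + 1 = 2.

H_0 ≅ Z,  H_1 = 0,  H_2 ≅ Z.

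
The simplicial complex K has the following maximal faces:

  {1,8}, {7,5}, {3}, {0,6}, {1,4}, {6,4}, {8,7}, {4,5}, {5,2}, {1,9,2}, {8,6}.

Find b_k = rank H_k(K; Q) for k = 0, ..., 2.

We work with the vertex ordering 0 < 1 < 2 < 3 < 4 < 5 < 6 < 7 < 8 < 9. The simplices of K, each written with vertices in increasing order, are:

  0-simplices (10): [0], [1], [2], [3], [4], [5], [6], [7], [8], [9]
  1-simplices (12): [0,6], [1,2], [1,4], [1,8], [1,9], [2,5], [2,9], [4,5], [4,6], [5,7], [6,8], [7,8]
  2-simplices (1): [1,2,9]

so the chain groups are C_0 ≅ Z^10, C_1 ≅ Z^12, C_2 ≅ Z^1.

∂_1: C_1 → C_0 maps an edge to its endpoints' difference, ∂[p,q] = q − p.
The resulting 10×12 matrix has rank 8, and its Smith normal form has invariant factors (1,1,1,1,1,1,1,1).

∂_2: C_2 → C_1 sends each 2-simplex [p,q,r] to [q,r] − [p,r] + [p,q]. For instance
  ∂[1,2,9] = [2,9] − [1,9] + [1,2].
As a 12×1 matrix over Z this has rank 1, with invariant factors (1).

Reading off H_k = ker ∂_k / im ∂_{k+1}:

  H_0: rank C_0 − rank ∂_1 = 10 − 8 = 2, and the invariant factors of ∂_1 are all 1, so H_0 = Z^2.
  H_1: rank ker ∂_1 − rank ∂_2 = (12 − 8) − 1 = 3, and the invariant factors of ∂_2 are all 1, so H_1 = Z^3.
  H_2: rank ker ∂_2 − rank ∂_3 = (1 − 1) − 0 = 0, and there is no ∂_3, so H_2 = 0.

As a check, the Euler characteristic is 10 − 12 + 1 = -1, which agrees with 2 − 3 + 0 = -1.

Hence the Betti numbers are b_0 = 2, b_1 = 3, b_2 = 0.

b_0 = 2, b_1 = 3, b_2 = 0.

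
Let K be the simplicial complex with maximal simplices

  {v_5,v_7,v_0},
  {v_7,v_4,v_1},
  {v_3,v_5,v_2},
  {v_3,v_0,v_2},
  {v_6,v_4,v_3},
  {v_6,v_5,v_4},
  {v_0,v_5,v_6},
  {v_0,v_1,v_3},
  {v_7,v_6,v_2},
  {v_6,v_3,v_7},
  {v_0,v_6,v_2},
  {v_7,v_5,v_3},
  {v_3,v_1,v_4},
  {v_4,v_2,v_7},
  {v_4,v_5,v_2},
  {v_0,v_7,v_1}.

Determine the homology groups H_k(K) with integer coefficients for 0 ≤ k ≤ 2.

Order the vertices as v_0 < v_1 < v_2 < v_3 < v_4 < v_5 < v_6 < v_7. Listing each simplex with vertices in this order, K has dimension 2 with simplices:

  0-simplices (8): [v_0], [v_1], [v_2], [v_3], [v_4], [v_5], [v_6], [v_7]
  1-simplices (24): (24 of them)
  2-simplices (16): (16 of them)

so the chain groups are C_0 ≅ Z^8, C_1 ≅ Z^24, C_2 ≅ Z^16.

The boundary map ∂_1: C_1 → C_0 sends each edge [p,q] (with p < q) to q − p.
The 8×24 boundary matrix has rank 7 and Smith normal form diag(1,1,1,1,1,1,1).

Boundary ∂_2: C_2 → C_1 acts by ∂[p,q,r] = [q,r] − [p,r] + [p,q]. For instance
  ∂[v_3,v_6,v_7] = [v_6,v_7] − [v_3,v_7] + [v_3,v_6],
  ∂[v_2,v_4,v_5] = [v_4,v_5] − [v_2,v_5] + [v_2,v_4].
This gives a 24×16 integer matrix of rank 15; reducing to Smith normal form yields diagonal entries (1,1,1,1,1,1,1,1,1,1,1,1,1,1,1).

Reading off H_k = ker ∂_k / im ∂_{k+1}:

  H_0: rank C_0 − rank ∂_1 = 8 − 7 = 1, and the invariant factors of ∂_1 are all 1, so H_0 = Z.
  H_1: rank ker ∂_1 − rank ∂_2 = (24 − 7) − 15 = 2, and the invariant factors of ∂_2 are all 1, so H_1 = Z^2.
  H_2: rank ker ∂_2 − rank ∂_3 = (16 − 15) − 0 = 1, and there is no ∂_3, so H_2 = Z.

As a check, the Euler characteristic is 8 − 24 + 16 = 0, which agrees with 1 − 2 + 1 = 0.
(K is a triangulation of the torus T^2.)

H_0 ≅ Z,  H_1 ≅ Z^2,  H_2 ≅ Z.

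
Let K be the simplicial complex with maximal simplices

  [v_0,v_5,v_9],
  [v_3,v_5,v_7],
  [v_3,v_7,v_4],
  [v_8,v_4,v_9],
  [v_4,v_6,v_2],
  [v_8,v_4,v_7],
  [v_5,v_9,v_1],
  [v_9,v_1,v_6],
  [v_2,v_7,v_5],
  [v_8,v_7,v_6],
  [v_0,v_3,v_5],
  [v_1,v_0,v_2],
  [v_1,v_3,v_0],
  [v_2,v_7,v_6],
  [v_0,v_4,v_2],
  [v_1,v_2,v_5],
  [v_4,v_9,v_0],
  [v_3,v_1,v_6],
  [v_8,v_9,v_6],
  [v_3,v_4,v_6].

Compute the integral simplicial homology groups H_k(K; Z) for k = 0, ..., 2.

H_0 = Z,  H_1 = Z ⊕ Z/2,  H_2 = 0.

We work with the vertex ordering v_0 < v_1 < v_2 < v_3 < v_4 < v_5 < v_6 < v_7 < v_8 < v_9. The simplices of K, each written with vertices in increasing order, are:

  0-simplices (10): [v_0], [v_1], [v_2], [v_3], [v_4], [v_5], [v_6], [v_7], [v_8], [v_9]
  1-simplices (30): (30 of them)
  2-simplices (20): (20 of them)

Hence C_0 ≅ Z^10, C_1 ≅ Z^30, C_2 ≅ Z^20.

∂_1: C_1 → C_0 is given by ∂[p,q] = [q] − [p].
As a 10×30 matrix over Z this has rank 9, with invariant factors (1,1,1,1,1,1,1,1,1).

Boundary ∂_2: C_2 → C_1 maps a triangle to the signed sum of its edges. For instance
  ∂[v_4,v_8,v_9] = [v_8,v_9] − [v_4,v_9] + [v_4,v_8],
  ∂[v_2,v_5,v_7] = [v_5,v_7] − [v_2,v_7] + [v_2,v_5].
This gives a 30×20 integer matrix of rank 20; reducing to Smith normal form yields diagonal entries (1,1,1,1,1,1,1,1,1,1,1,1,1,1,1,1,1,1,1,2).

From H_k ≅ ker(∂_k) / im(∂_{k+1}) we obtain:

  H_0: rank C_0 − rank ∂_1 = 10 − 9 = 1, and the invariant factors of ∂_1 are all 1, so H_0 = Z.
  H_1: rank ker ∂_1 − rank ∂_2 = (30 − 9) − 20 = 1, and ∂_2 has invariant factor 2 > 1, so H_1 = Z ⊕ Z/2.
  H_2: rank ker ∂_2 − rank ∂_3 = (20 − 20) − 0 = 0, and there is no ∂_3, so H_2 = 0.

As a check, the Euler characteristic is 10 − 30 + 20 = 0, which agrees with 1 − 1 + 0 = 0.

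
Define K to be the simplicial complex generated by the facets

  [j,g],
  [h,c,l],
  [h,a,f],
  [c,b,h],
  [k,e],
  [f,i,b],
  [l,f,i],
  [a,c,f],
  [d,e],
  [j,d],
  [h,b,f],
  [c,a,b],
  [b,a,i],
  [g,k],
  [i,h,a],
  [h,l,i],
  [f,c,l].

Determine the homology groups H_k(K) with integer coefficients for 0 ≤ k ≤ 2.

Fix the vertex order a < b < c < d < e < f < g < h < i < j < k < l and write every simplex with vertices in increasing order. Then dim K = 2 and the simplices of K are:

  0-simplices (12): a, b, c, d, e, f, g, h, i, j, k, l
  1-simplices (23): ab, ac, af, ah, ai, bc, bf, bh, bi, cf, ch, cl, de, dj, ek, fh, fi, fl, gj, gk, hi, hl, il
  2-simplices (12): abc, abi, acf, afh, ahi, bch, bfh, bfi, cfl, chl, fil, hil

so the chain groups are C_0 ≅ Z^12, C_1 ≅ Z^23, C_2 ≅ Z^12.

The boundary map ∂_1: C_1 → C_0 maps an edge to its endpoints' difference, ∂[p,q] = q − p. For instance
  ∂hl = l − h.
This gives a 12×23 integer matrix of rank 10; reducing to Smith normal form yields diagonal entries (1,1,1,1,1,1,1,1,1,1).

Boundary ∂_2: C_2 → C_1 acts by ∂[p,q,r] = [q,r] − [p,r] + [p,q]. For instance
  ∂afh = fh − ah + af,
  ∂abc = bc − ac + ab.
This gives a 23×12 integer matrix of rank 12; reducing to Smith normal form yields diagonal entries (1,1,1,1,1,1,1,1,1,1,1,2).

Reading off H_k = ker ∂_k / im ∂_{k+1}:

  H_0: rank C_0 − rank ∂_1 = 12 − 10 = 2, and the invariant factors of ∂_1 are all 1, so H_0 ≅ Z^2.
  H_1: rank ker ∂_1 − rank ∂_2 = (23 − 10) − 12 = 1, and ∂_2 has invariant factor 2 > 1, so H_1 ≅ Z ⊕ Z_2.
  H_2: rank ker ∂_2 − rank ∂_3 = (12 − 12) − 0 = 0, and there is no ∂_3, so H_2 ≅ 0.

(K is a triangulation of the disjoint union of the real projective plane RP^2 and the circle S^1.)

H_0 = Z^2,  H_1 = Z ⊕ Z_2,  H_2 = 0.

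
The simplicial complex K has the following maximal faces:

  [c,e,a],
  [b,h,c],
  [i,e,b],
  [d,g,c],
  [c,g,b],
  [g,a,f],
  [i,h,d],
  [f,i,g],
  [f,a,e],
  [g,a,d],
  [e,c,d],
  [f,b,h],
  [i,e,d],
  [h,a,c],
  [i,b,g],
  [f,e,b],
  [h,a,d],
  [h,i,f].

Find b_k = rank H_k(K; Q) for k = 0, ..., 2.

b_0 = 1, b_1 = 1, b_2 = 0.

Order the vertices as a < b < c < d < e < f < g < h < i. Listing each simplex with vertices in this order, K has dimension 2 with simplices:

  0-simplices (9): a, b, c, d, e, f, g, h, i
  1-simplices (27): ac, ad, ae, af, ag, ah, bc, be, bf, bg, bh, bi, cd, ce, cg, ch, de, dg, dh, di, ef, ei, fg, fh, fi, gi, hi
  2-simplices (18): ace, ach, adg, adh, aef, afg, bcg, bch, bef, bei, bfh, bgi, cde, cdg, dei, dhi, fgi, fhi

Hence C_0 ≅ Z^9, C_1 ≅ Z^27, C_2 ≅ Z^18.

∂_1: C_1 → C_0 maps an edge to its endpoints' difference, ∂[p,q] = q − p.
As a 9×27 matrix over Z this has rank 8, with invariant factors (1,1,1,1,1,1,1,1).

Boundary ∂_2: C_2 → C_1 acts by ∂[p,q,r] = [q,r] − [p,r] + [p,q]. For instance
  ∂fgi = gi − fi + fg,
  ∂ace = ce − ae + ac.
The resulting 27×18 matrix has rank 18, and its Smith normal form has invariant factors (1,1,1,1,1,1,1,1,1,1,1,1,1,1,1,1,1,2).

From H_k ≅ ker(∂_k) / im(∂_{k+1}) we obtain:

  H_0: rank C_0 − rank ∂_1 = 9 − 8 = 1, and the invariant factors of ∂_1 are all 1, so H_0 = Z.
  H_1: rank ker ∂_1 − rank ∂_2 = (27 − 8) − 18 = 1, and ∂_2 has invariant factor 2 > 1, so H_1 = Z ⊕ Z/2.
  H_2: rank ker ∂_2 − rank ∂_3 = (18 − 18) − 0 = 0, and there is no ∂_3, so H_2 = 0.

As a check, the Euler characteristic is 9 − 27 + 18 = 0, which agrees with 1 − 1 + 0 = 0.

Hence the Betti numbers are b_0 = 1, b_1 = 1, b_2 = 0.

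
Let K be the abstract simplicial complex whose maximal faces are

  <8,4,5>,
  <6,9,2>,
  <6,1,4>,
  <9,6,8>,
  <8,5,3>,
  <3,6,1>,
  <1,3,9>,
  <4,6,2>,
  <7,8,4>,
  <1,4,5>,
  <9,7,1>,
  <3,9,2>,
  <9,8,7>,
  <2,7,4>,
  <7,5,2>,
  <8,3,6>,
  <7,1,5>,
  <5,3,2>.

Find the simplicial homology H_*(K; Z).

Fix the vertex order 1 < 2 < 3 < 4 < 5 < 6 < 7 < 8 < 9 and write every simplex with vertices in increasing order. Then dim K = 2 and the simplices of K are:

  0-simplices (9): [1], [2], [3], [4], [5], [6], [7], [8], [9]
  1-simplices (27): (27 of them)
  2-simplices (18): [1,3,6], [1,3,9], [1,4,5], [1,4,6], [1,5,7], [1,7,9], [2,3,5], [2,3,9], [2,4,6], [2,4,7], [2,5,7], [2,6,9], [3,5,8], [3,6,8], [4,5,8], [4,7,8], [6,8,9], [7,8,9]

giving chain groups C_0 ≅ Z^9, C_1 ≅ Z^27, C_2 ≅ Z^18.

Boundary ∂_1: C_1 → C_0 maps an edge to its endpoints' difference, ∂[p,q] = q − p. For instance
  ∂[1,9] = [9] − [1].
The resulting 9×27 matrix has rank 8, and its Smith normal form has invariant factors (1,1,1,1,1,1,1,1).

∂_2: C_2 → C_1 acts by ∂[p,q,r] = [q,r] − [p,r] + [p,q]. For instance
  ∂[3,5,8] = [5,8] − [3,8] + [3,5],
  ∂[2,3,9] = [3,9] − [2,9] + [2,3].
This gives a 27×18 integer matrix of rank 18; reducing to Smith normal form yields diagonal entries (1,1,1,1,1,1,1,1,1,1,1,1,1,1,1,1,1,2).

Reading off H_k = ker ∂_k / im ∂_{k+1}:

  H_0: rank C_0 − rank ∂_1 = 9 − 8 = 1, and the invariant factors of ∂_1 are all 1, so H_0 ≅ Z.
  H_1: rank ker ∂_1 − rank ∂_2 = (27 − 8) − 18 = 1, and ∂_2 has invariant factor 2 > 1, so H_1 ≅ Z × Z/2.
  H_2: rank ker ∂_2 − rank ∂_3 = (18 − 18) − 0 = 0, and there is no ∂_3, so H_2 ≅ 0.

H_0 ≅ Z,  H_1 ≅ Z × Z/2,  H_2 = 0.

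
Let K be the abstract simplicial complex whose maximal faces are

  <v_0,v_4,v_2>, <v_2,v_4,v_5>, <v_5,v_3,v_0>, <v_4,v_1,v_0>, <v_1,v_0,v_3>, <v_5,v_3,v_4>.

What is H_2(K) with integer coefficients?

H_2 ≅ 0.

Take the total order v_0 < v_1 < v_2 < v_3 < v_4 < v_5 on the vertex set. Then K (dimension 2) consists of the simplices:

  0-simplices (6): [v_0], [v_1], [v_2], [v_3], [v_4], [v_5]
  1-simplices (12): [v_0,v_1], [v_0,v_2], [v_0,v_3], [v_0,v_4], [v_0,v_5], [v_1,v_3], [v_1,v_4], [v_2,v_4], [v_2,v_5], [v_3,v_4], [v_3,v_5], [v_4,v_5]
  2-simplices (6): [v_0,v_1,v_3], [v_0,v_1,v_4], [v_0,v_2,v_4], [v_0,v_3,v_5], [v_2,v_4,v_5], [v_3,v_4,v_5]

Hence C_0 ≅ Z^6, C_1 ≅ Z^12, C_2 ≅ Z^6.

The boundary map ∂_1: C_1 → C_0 sends each edge [p,q] (with p < q) to q − p. For instance
  ∂[v_3,v_5] = [v_5] − [v_3].
This gives a 6×12 integer matrix of rank 5; reducing to Smith normal form yields diagonal entries (1,1,1,1,1).

Boundary ∂_2: C_2 → C_1 sends each 2-simplex [p,q,r] to [q,r] − [p,r] + [p,q]. For instance
  ∂[v_0,v_1,v_4] = [v_1,v_4] − [v_0,v_4] + [v_0,v_1],
  ∂[v_0,v_2,v_4] = [v_2,v_4] − [v_0,v_4] + [v_0,v_2].
The 12×6 boundary matrix has rank 6 and Smith normal form diag(1,1,1,1,1,1).

Computing H_k = (kernel of ∂_k) / (image of ∂_{k+1}):

  H_2: rank ker ∂_2 − rank ∂_3 = (6 − 6) − 0 = 0, and there is no ∂_3, so H_2 ≅ 0.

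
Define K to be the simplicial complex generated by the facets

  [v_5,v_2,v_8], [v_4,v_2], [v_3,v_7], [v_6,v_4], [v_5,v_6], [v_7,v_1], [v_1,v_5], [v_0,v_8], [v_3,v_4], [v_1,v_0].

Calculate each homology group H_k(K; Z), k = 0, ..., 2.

H_0 = Z,  H_1 = Z^3,  H_2 = 0.

Order the vertices as v_0 < v_1 < v_2 < v_3 < v_4 < v_5 < v_6 < v_7 < v_8. Listing each simplex with vertices in this order, K has dimension 2 with simplices:

  0-simplices (9): [v_0], [v_1], [v_2], [v_3], [v_4], [v_5], [v_6], [v_7], [v_8]
  1-simplices (12): [v_0,v_1], [v_0,v_8], [v_1,v_5], [v_1,v_7], [v_2,v_4], [v_2,v_5], [v_2,v_8], [v_3,v_4], [v_3,v_7], [v_4,v_6], [v_5,v_6], [v_5,v_8]
  2-simplices (1): [v_2,v_5,v_8]

giving chain groups C_0 ≅ Z^9, C_1 ≅ Z^12, C_2 ≅ Z^1.

Boundary ∂_1: C_1 → C_0 maps an edge to its endpoints' difference, ∂[p,q] = q − p.
As a 9×12 matrix over Z this has rank 8, with invariant factors (1,1,1,1,1,1,1,1).

Boundary ∂_2: C_2 → C_1 sends each 2-simplex [p,q,r] to [q,r] − [p,r] + [p,q]. For instance
  ∂[v_2,v_5,v_8] = [v_5,v_8] − [v_2,v_8] + [v_2,v_5].
The 12×1 boundary matrix has rank 1 and Smith normal form diag(1).

Computing H_k = (kernel of ∂_k) / (image of ∂_{k+1}):

  H_0: rank C_0 − rank ∂_1 = 9 − 8 = 1, and the invariant factors of ∂_1 are all 1, so H_0 ≅ Z.
  H_1: rank ker ∂_1 − rank ∂_2 = (12 − 8) − 1 = 3, and the invariant factors of ∂_2 are all 1, so H_1 ≅ Z^3.
  H_2: rank ker ∂_2 − rank ∂_3 = (1 − 1) − 0 = 0, and there is no ∂_3, so H_2 ≅ 0.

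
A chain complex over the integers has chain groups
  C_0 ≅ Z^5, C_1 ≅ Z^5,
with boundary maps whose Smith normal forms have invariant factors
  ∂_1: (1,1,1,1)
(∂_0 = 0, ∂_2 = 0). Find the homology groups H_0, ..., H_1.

H_0: b_0 = 5 − 0 − 4 = 1; torsion from ∂_1 factors > 1: none. So H_0 ≅ Z.
H_1: b_1 = 5 − 4 − 0 = 1; torsion from ∂_2 factors > 1: none. So H_1 ≅ Z.

H_0 ≅ Z,  H_1 ≅ Z.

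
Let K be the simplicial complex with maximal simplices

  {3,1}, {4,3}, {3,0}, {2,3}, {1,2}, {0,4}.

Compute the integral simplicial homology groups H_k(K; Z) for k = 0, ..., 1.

H_0 ≅ Z,  H_1 ≅ Z^2.

We work with the vertex ordering 0 < 1 < 2 < 3 < 4. The simplices of K, each written with vertices in increasing order, are:

  0-simplices (5): [0], [1], [2], [3], [4]
  1-simplices (6): [0,3], [0,4], [1,2], [1,3], [2,3], [3,4]

so the chain groups are C_0 ≅ Z^5, C_1 ≅ Z^6.

The boundary map ∂_1: C_1 → C_0 is given by ∂[p,q] = [q] − [p]. For instance
  ∂[1,2] = [2] − [1].
As a 5×6 matrix over Z this has rank 4, with invariant factors (1,1,1,1).

From H_k ≅ ker(∂_k) / im(∂_{k+1}) we obtain:

  H_0: rank C_0 − rank ∂_1 = 5 − 4 = 1, and the invariant factors of ∂_1 are all 1, so H_0 ≅ Z.
  H_1: rank ker ∂_1 − rank ∂_2 = (6 − 4) − 0 = 2, and there is no ∂_2, so H_1 ≅ Z^2.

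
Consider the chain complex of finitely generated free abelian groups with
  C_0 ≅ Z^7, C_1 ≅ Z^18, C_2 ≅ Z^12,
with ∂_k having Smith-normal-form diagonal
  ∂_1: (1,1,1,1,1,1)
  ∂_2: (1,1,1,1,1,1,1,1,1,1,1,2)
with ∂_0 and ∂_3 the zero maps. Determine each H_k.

H_0: b_0 = 7 − 0 − 6 = 1; torsion from ∂_1 factors > 1: none. So H_0 ≅ Z.
H_1: b_1 = 18 − 6 − 12 = 0; torsion from ∂_2 factors > 1: [2]. So H_1 ≅ Z_2.
H_2: b_2 = 12 − 12 − 0 = 0; torsion from ∂_3 factors > 1: none. So H_2 ≅ 0.

H_0 ≅ Z,  H_1 ≅ Z_2,  H_2 = 0.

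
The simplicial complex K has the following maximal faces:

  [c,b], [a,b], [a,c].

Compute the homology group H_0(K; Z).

Take the total order a < b < c on the vertex set. Then K (dimension 1) consists of the simplices:

  0-simplices (3): a, b, c
  1-simplices (3): ab, ac, bc

so the chain groups are C_0 ≅ Z^3, C_1 ≅ Z^3.

The boundary map ∂_1: C_1 → C_0 is given by ∂[p,q] = [q] − [p]. For instance
  ∂ac = c − a.
This gives a 3×3 integer matrix of rank 2; reducing to Smith normal form yields diagonal entries (1,1).

Now H_k = ker ∂_k / im ∂_{k+1}, so:

  H_0: rank C_0 − rank ∂_1 = 3 − 2 = 1, and the invariant factors of ∂_1 are all 1, so H_0 ≅ Z.

H_0 = Z.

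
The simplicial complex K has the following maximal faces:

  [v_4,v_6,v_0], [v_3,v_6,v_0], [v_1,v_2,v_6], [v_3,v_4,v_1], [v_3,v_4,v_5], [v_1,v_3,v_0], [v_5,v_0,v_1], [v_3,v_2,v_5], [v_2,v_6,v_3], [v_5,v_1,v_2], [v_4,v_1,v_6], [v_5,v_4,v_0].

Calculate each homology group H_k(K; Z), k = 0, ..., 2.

Take the total order v_0 < v_1 < v_2 < v_3 < v_4 < v_5 < v_6 on the vertex set. Then K (dimension 2) consists of the simplices:

  0-simplices (7): [v_0], [v_1], [v_2], [v_3], [v_4], [v_5], [v_6]
  1-simplices (18): (18 of them)
  2-simplices (12): (12 of them)

so the chain groups are C_0 ≅ Z^7, C_1 ≅ Z^18, C_2 ≅ Z^12.

Boundary ∂_1: C_1 → C_0 sends each edge [p,q] (with p < q) to q − p.
This gives a 7×18 integer matrix of rank 6; reducing to Smith normal form yields diagonal entries (1,1,1,1,1,1).

The boundary map ∂_2: C_2 → C_1 maps a triangle to the signed sum of its edges. For instance
  ∂[v_0,v_1,v_3] = [v_1,v_3] − [v_0,v_3] + [v_0,v_1],
  ∂[v_1,v_4,v_6] = [v_4,v_6] − [v_1,v_6] + [v_1,v_4].
As a 18×12 matrix over Z this has rank 12, with invariant factors (1,1,1,1,1,1,1,1,1,1,1,2).

Now H_k = ker ∂_k / im ∂_{k+1}, so:

  H_0: rank C_0 − rank ∂_1 = 7 − 6 = 1, and the invariant factors of ∂_1 are all 1, so H_0 ≅ Z.
  H_1: rank ker ∂_1 − rank ∂_2 = (18 − 6) − 12 = 0, and ∂_2 has invariant factor 2 > 1, so H_1 ≅ Z/2.
  H_2: rank ker ∂_2 − rank ∂_3 = (12 − 12) − 0 = 0, and there is no ∂_3, so H_2 ≅ 0.

As a check, the Euler characteristic is 7 − 18 + 12 = 1, which agrees with 1 − 0 + 0 = 1.
(K is a triangulation of the real projective plane RP^2.)

H_0 = Z,  H_1 = Z/2,  H_2 = 0.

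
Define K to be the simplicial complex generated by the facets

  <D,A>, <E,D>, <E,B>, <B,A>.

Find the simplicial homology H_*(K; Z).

Order the vertices as A < B < D < E. Listing each simplex with vertices in this order, K has dimension 1 with simplices:

  0-simplices (4): A, B, D, E
  1-simplices (4): AB, AD, BE, DE

Hence C_0 ≅ Z^4, C_1 ≅ Z^4.

The boundary map ∂_1: C_1 → C_0 sends each edge [p,q] (with p < q) to q − p. For instance
  ∂AD = D − A.
The resulting 4×4 matrix has rank 3, and its Smith normal form has invariant factors (1,1,1).

Now H_k = ker ∂_k / im ∂_{k+1}, so:

  H_0: rank C_0 − rank ∂_1 = 4 − 3 = 1, and the invariant factors of ∂_1 are all 1, so H_0 ≅ Z.
  H_1: rank ker ∂_1 − rank ∂_2 = (4 − 3) − 0 = 1, and there is no ∂_2, so H_1 ≅ Z.

As a check, the Euler characteristic is 4 − 4 = 0, which agrees with 1 − 1 = 0.
(K is a triangulation of the circle S^1.)

H_0 = Z,  H_1 = Z.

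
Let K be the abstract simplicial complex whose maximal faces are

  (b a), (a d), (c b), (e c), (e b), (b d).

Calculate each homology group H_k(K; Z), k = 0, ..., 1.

Take the total order a < b < c < d < e on the vertex set. Then K (dimension 1) consists of the simplices:

  0-simplices (5): a, b, c, d, e
  1-simplices (6): ab, ad, bc, bd, be, ce

giving chain groups C_0 ≅ Z^5, C_1 ≅ Z^6.

The boundary map ∂_1: C_1 → C_0 maps an edge to its endpoints' difference, ∂[p,q] = q − p.
The resulting 5×6 matrix has rank 4, and its Smith normal form has invariant factors (1,1,1,1).

From H_k ≅ ker(∂_k) / im(∂_{k+1}) we obtain:

  H_0: rank C_0 − rank ∂_1 = 5 − 4 = 1, and the invariant factors of ∂_1 are all 1, so H_0 = Z.
  H_1: rank ker ∂_1 − rank ∂_2 = (6 − 4) − 0 = 2, and there is no ∂_2, so H_1 = Z^2.

H_0 ≅ Z,  H_1 ≅ Z^2.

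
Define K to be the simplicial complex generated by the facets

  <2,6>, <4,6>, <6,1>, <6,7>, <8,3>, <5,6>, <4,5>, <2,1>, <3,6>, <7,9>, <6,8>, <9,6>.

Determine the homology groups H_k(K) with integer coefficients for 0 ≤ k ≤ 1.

H_0 = Z,  H_1 = Z^4.

Order the vertices as 1 < 2 < 3 < 4 < 5 < 6 < 7 < 8 < 9. Listing each simplex with vertices in this order, K has dimension 1 with simplices:

  0-simplices (9): [1], [2], [3], [4], [5], [6], [7], [8], [9]
  1-simplices (12): [1,2], [1,6], [2,6], [3,6], [3,8], [4,5], [4,6], [5,6], [6,7], [6,8], [6,9], [7,9]

so the chain groups are C_0 ≅ Z^9, C_1 ≅ Z^12.

∂_1: C_1 → C_0 is given by ∂[p,q] = [q] − [p]. For instance
  ∂[7,9] = [9] − [7].
As a 9×12 matrix over Z this has rank 8, with invariant factors (1,1,1,1,1,1,1,1).

Now H_k = ker ∂_k / im ∂_{k+1}, so:

  H_0: rank C_0 − rank ∂_1 = 9 − 8 = 1, and the invariant factors of ∂_1 are all 1, so H_0 ≅ Z.
  H_1: rank ker ∂_1 − rank ∂_2 = (12 − 8) − 0 = 4, and there is no ∂_2, so H_1 ≅ Z^4.

(K is a triangulation of a wedge of 4 circles.)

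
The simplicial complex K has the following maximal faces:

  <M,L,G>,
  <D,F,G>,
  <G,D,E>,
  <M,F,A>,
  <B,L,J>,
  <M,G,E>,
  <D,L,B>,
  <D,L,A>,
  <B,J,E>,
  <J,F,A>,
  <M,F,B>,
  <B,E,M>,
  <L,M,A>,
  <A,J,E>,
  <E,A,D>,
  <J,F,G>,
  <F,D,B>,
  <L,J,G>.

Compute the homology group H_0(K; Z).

H_0 ≅ Z.

Fix the vertex order A < B < D < E < F < G < J < L < M and write every simplex with vertices in increasing order. Then dim K = 2 and the simplices of K are:

  0-simplices (9): A, B, D, E, F, G, J, L, M
  1-simplices (27): AD, AE, AF, AJ, AL, AM, BD, BE, BF, BJ, BL, BM, DE, DF, DG, DL, EG, EJ, EM, FG, FJ, FM, GJ, GL, GM, JL, LM
  2-simplices (18): ADE, ADL, AEJ, AFJ, AFM, ALM, BDF, BDL, BEJ, BEM, BFM, BJL, DEG, DFG, EGM, FGJ, GJL, GLM

giving chain groups C_0 ≅ Z^9, C_1 ≅ Z^27, C_2 ≅ Z^18.

Boundary ∂_1: C_1 → C_0 is given by ∂[p,q] = [q] − [p]. For instance
  ∂AF = F − A.
The 9×27 boundary matrix has rank 8 and Smith normal form diag(1,1,1,1,1,1,1,1).

Boundary ∂_2: C_2 → C_1 acts by ∂[p,q,r] = [q,r] − [p,r] + [p,q]. For instance
  ∂BDL = DL − BL + BD,
  ∂GLM = LM − GM + GL.
The 27×18 boundary matrix has rank 17 and Smith normal form diag(1,1,1,1,1,1,1,1,1,1,1,1,1,1,1,1,1).

Reading off H_k = ker ∂_k / im ∂_{k+1}:

  H_0: rank C_0 − rank ∂_1 = 9 − 8 = 1, and the invariant factors of ∂_1 are all 1, so H_0 ≅ Z.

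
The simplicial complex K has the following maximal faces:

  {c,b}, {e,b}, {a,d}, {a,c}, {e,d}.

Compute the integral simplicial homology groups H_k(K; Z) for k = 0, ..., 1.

We work with the vertex ordering a < b < c < d < e. The simplices of K, each written with vertices in increasing order, are:

  0-simplices (5): a, b, c, d, e
  1-simplices (5): ac, ad, bc, be, de

so the chain groups are C_0 ≅ Z^5, C_1 ≅ Z^5.

∂_1: C_1 → C_0 is given by ∂[p,q] = [q] − [p]. For instance
  ∂be = e − b.
This gives a 5×5 integer matrix of rank 4; reducing to Smith normal form yields diagonal entries (1,1,1,1).

Reading off H_k = ker ∂_k / im ∂_{k+1}:

  H_0: rank C_0 − rank ∂_1 = 5 − 4 = 1, and the invariant factors of ∂_1 are all 1, so H_0 ≅ Z.
  H_1: rank ker ∂_1 − rank ∂_2 = (5 − 4) − 0 = 1, and there is no ∂_2, so H_1 ≅ Z.

H_0 = Z,  H_1 = Z.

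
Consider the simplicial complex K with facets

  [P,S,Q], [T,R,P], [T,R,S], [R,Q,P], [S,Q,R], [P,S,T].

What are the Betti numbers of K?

b_0 = 1, b_1 = 0, b_2 = 1.

Fix the vertex order P < Q < R < S < T and write every simplex with vertices in increasing order. Then dim K = 2 and the simplices of K are:

  0-simplices (5): P, Q, R, S, T
  1-simplices (9): PQ, PR, PS, PT, QR, QS, RS, RT, ST
  2-simplices (6): PQR, PQS, PRT, PST, QRS, RST

so the chain groups are C_0 ≅ Z^5, C_1 ≅ Z^9, C_2 ≅ Z^6.

∂_1: C_1 → C_0 is given by ∂[p,q] = [q] − [p]. For instance
  ∂RS = S − R.
The resulting 5×9 matrix has rank 4, and its Smith normal form has invariant factors (1,1,1,1).

Boundary ∂_2: C_2 → C_1 sends each 2-simplex [p,q,r] to [q,r] − [p,r] + [p,q]. For instance
  ∂PQR = QR − PR + PQ,
  ∂PST = ST − PT + PS.
The 9×6 boundary matrix has rank 5 and Smith normal form diag(1,1,1,1,1).

Computing H_k = (kernel of ∂_k) / (image of ∂_{k+1}):

  H_0: rank C_0 − rank ∂_1 = 5 − 4 = 1, and the invariant factors of ∂_1 are all 1, so H_0 ≅ Z.
  H_1: rank ker ∂_1 − rank ∂_2 = (9 − 4) − 5 = 0, and the invariant factors of ∂_2 are all 1, so H_1 ≅ 0.
  H_2: rank ker ∂_2 − rank ∂_3 = (6 − 5) − 0 = 1, and there is no ∂_3, so H_2 ≅ Z.

As a check, the Euler characteristic is 5 − 9 + 6 = 2, which agrees with 1 − 0 + 1 = 2.

Hence the Betti numbers are b_0 = 1, b_1 = 0, b_2 = 1.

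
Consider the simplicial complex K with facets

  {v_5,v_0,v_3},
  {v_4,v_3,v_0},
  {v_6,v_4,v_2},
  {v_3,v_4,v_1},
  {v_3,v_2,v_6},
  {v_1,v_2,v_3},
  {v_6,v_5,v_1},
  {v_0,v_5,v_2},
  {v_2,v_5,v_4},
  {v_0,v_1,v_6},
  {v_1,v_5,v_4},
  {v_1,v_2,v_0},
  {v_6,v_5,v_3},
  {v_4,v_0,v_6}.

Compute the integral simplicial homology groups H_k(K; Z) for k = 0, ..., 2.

H_0 ≅ Z,  H_1 ≅ Z^2,  H_2 ≅ Z.

K has 7 vertices, 21 edges, 14 triangles.
rank ∂_0 = 0, rank ∂_1 = 6 ⇒ b_0 = 7 − 0 − 6 = 1; all invariant factors of ∂_1 are 1 so no torsion. So H_0 = Z.
rank ∂_1 = 6, rank ∂_2 = 13 ⇒ b_1 = 21 − 6 − 13 = 2; all invariant factors of ∂_2 are 1 so no torsion. So H_1 = Z^2.
rank ∂_2 = 13, rank ∂_3 = 0 ⇒ b_2 = 14 − 13 − 0 = 1. So H_2 = Z.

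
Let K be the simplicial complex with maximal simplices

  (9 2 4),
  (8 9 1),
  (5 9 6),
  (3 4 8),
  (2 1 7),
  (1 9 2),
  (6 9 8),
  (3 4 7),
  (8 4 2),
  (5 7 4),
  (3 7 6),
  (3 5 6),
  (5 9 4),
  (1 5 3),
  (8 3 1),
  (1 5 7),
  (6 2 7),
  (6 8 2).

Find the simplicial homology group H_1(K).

H_1 ≅ Z ⊕ Z/2.

Take the total order 1 < 2 < 3 < 4 < 5 < 6 < 7 < 8 < 9 on the vertex set. Then K (dimension 2) consists of the simplices:

  0-simplices (9): [1], [2], [3], [4], [5], [6], [7], [8], [9]
  1-simplices (27): (27 of them)
  2-simplices (18): [1,2,7], [1,2,9], [1,3,5], [1,3,8], [1,5,7], [1,8,9], [2,4,8], [2,4,9], [2,6,7], [2,6,8], [3,4,7], [3,4,8], [3,5,6], [3,6,7], [4,5,7], [4,5,9], [5,6,9], [6,8,9]

giving chain groups C_0 ≅ Z^9, C_1 ≅ Z^27, C_2 ≅ Z^18.

The boundary map ∂_1: C_1 → C_0 is given by ∂[p,q] = [q] − [p].
As a 9×27 matrix over Z this has rank 8, with invariant factors (1,1,1,1,1,1,1,1).

The boundary map ∂_2: C_2 → C_1 sends each 2-simplex [p,q,r] to [q,r] − [p,r] + [p,q]. For instance
  ∂[4,5,7] = [5,7] − [4,7] + [4,5],
  ∂[1,3,8] = [3,8] − [1,8] + [1,3].
As a 27×18 matrix over Z this has rank 18, with invariant factors (1,1,1,1,1,1,1,1,1,1,1,1,1,1,1,1,1,2).

Reading off H_k = ker ∂_k / im ∂_{k+1}:

  H_1: rank ker ∂_1 − rank ∂_2 = (27 − 8) − 18 = 1, and ∂_2 has invariant factor 2 > 1, so H_1 = Z ⊕ Z/2.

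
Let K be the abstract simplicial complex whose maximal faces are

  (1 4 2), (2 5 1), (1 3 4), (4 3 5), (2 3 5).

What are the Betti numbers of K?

b_0 = 1, b_1 = 1, b_2 = 0.

We work with the vertex ordering 1 < 2 < 3 < 4 < 5. The simplices of K, each written with vertices in increasing order, are:

  0-simplices (5): [1], [2], [3], [4], [5]
  1-simplices (10): [1,2], [1,3], [1,4], [1,5], [2,3], [2,4], [2,5], [3,4], [3,5], [4,5]
  2-simplices (5): [1,2,4], [1,2,5], [1,3,4], [2,3,5], [3,4,5]

giving chain groups C_0 ≅ Z^5, C_1 ≅ Z^10, C_2 ≅ Z^5.

The boundary map ∂_1: C_1 → C_0 sends each edge [p,q] (with p < q) to q − p. For instance
  ∂[1,5] = [5] − [1].
As a 5×10 matrix over Z this has rank 4, with invariant factors (1,1,1,1).

∂_2: C_2 → C_1 maps a triangle to the signed sum of its edges. For instance
  ∂[3,4,5] = [4,5] − [3,5] + [3,4],
  ∂[1,3,4] = [3,4] − [1,4] + [1,3].
As a 10×5 matrix over Z this has rank 5, with invariant factors (1,1,1,1,1).

Reading off H_k = ker ∂_k / im ∂_{k+1}:

  H_0: rank C_0 − rank ∂_1 = 5 − 4 = 1, and the invariant factors of ∂_1 are all 1, so H_0 = Z.
  H_1: rank ker ∂_1 − rank ∂_2 = (10 − 4) − 5 = 1, and the invariant factors of ∂_2 are all 1, so H_1 = Z.
  H_2: rank ker ∂_2 − rank ∂_3 = (5 − 5) − 0 = 0, and there is no ∂_3, so H_2 = 0.

(K is a triangulation of the Möbius band.)

Hence the Betti numbers are b_0 = 1, b_1 = 1, b_2 = 0.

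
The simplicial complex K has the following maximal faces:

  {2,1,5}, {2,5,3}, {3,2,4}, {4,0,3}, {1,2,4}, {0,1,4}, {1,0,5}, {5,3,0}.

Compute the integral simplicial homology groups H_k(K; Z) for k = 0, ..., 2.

Take the total order 0 < 1 < 2 < 3 < 4 < 5 on the vertex set. Then K (dimension 2) consists of the simplices:

  0-simplices (6): [0], [1], [2], [3], [4], [5]
  1-simplices (12): [0,1], [0,3], [0,4], [0,5], [1,2], [1,4], [1,5], [2,3], [2,4], [2,5], [3,4], [3,5]
  2-simplices (8): [0,1,4], [0,1,5], [0,3,4], [0,3,5], [1,2,4], [1,2,5], [2,3,4], [2,3,5]

so the chain groups are C_0 ≅ Z^6, C_1 ≅ Z^12, C_2 ≅ Z^8.

Boundary ∂_1: C_1 → C_0 is given by ∂[p,q] = [q] − [p].
As a 6×12 matrix over Z this has rank 5, with invariant factors (1,1,1,1,1).

∂_2: C_2 → C_1 maps a triangle to the signed sum of its edges. For instance
  ∂[2,3,4] = [3,4] − [2,4] + [2,3],
  ∂[0,1,4] = [1,4] − [0,4] + [0,1].
The resulting 12×8 matrix has rank 7, and its Smith normal form has invariant factors (1,1,1,1,1,1,1).

From H_k ≅ ker(∂_k) / im(∂_{k+1}) we obtain:

  H_0: rank C_0 − rank ∂_1 = 6 − 5 = 1, and the invariant factors of ∂_1 are all 1, so H_0 = Z.
  H_1: rank ker ∂_1 − rank ∂_2 = (12 − 5) − 7 = 0, and the invariant factors of ∂_2 are all 1, so H_1 = 0.
  H_2: rank ker ∂_2 − rank ∂_3 = (8 − 7) − 0 = 1, and there is no ∂_3, so H_2 = Z.

(K is a triangulation of the 2-sphere S^2.)

H_0 = Z,  H_1 = 0,  H_2 = Z.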